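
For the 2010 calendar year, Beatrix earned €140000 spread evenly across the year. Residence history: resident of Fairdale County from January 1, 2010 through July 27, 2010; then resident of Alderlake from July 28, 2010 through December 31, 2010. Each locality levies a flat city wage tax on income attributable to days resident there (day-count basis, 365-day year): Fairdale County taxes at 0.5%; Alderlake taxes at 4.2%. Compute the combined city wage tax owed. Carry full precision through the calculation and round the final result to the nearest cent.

Fairdale County, January 1 – July 27, 2010: 208 days → €140000 × 0.5% × 208/365 = €398.9041
Alderlake, July 28 – December 31, 2010: 157 days → €140000 × 4.2% × 157/365 = €2529.2055
Total = €2928.1096

€2928.11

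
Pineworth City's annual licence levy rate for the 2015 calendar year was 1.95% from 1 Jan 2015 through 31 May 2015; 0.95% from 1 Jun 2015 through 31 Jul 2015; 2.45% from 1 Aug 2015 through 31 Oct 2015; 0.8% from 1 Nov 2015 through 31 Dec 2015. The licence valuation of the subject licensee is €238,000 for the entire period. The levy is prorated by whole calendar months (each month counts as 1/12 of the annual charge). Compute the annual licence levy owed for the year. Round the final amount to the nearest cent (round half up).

€4,085.67

1 Jan – 31 May 2015: 5 months at 1.95% → €238,000 × 1.95% × 5/12 = €1,933.7500
1 Jun – 31 Jul 2015: 2 months at 0.95% → €238,000 × 0.95% × 2/12 = €376.8333
1 Aug – 31 Oct 2015: 3 months at 2.45% → €238,000 × 2.45% × 3/12 = €1,457.7500
1 Nov – 31 Dec 2015: 2 months at 0.8% → €238,000 × 0.8% × 2/12 = €317.3333
Total = €4,085.6667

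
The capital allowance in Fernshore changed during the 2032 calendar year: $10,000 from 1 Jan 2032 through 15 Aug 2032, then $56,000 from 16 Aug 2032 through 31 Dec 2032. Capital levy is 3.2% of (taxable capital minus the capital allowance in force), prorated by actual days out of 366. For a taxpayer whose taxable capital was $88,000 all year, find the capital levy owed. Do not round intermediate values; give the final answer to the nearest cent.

1 Jan – 15 Aug 2032: 228 days, exemption $10,000 → ($88,000 − $10,000) × 3.2% × 228/366 = $1,554.8852
16 Aug – 31 Dec 2032: 138 days, exemption $56,000 → ($88,000 − $56,000) × 3.2% × 138/366 = $386.0984
Total = $1,940.9836

$1,940.98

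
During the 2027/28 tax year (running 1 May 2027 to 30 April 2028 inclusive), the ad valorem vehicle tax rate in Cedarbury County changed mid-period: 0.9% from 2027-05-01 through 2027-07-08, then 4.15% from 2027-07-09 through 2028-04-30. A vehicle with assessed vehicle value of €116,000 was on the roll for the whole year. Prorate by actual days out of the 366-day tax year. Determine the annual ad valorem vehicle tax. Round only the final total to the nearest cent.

€4,103.26

2027-05-01 to 2027-07-08: 69 days at 0.9% → €116,000 × 0.9% × 69/366 = €196.8197
2027-07-09 to 2028-04-30: 297 days at 4.15% → €116,000 × 4.15% × 297/366 = €3,906.4426
Total = €4,103.2623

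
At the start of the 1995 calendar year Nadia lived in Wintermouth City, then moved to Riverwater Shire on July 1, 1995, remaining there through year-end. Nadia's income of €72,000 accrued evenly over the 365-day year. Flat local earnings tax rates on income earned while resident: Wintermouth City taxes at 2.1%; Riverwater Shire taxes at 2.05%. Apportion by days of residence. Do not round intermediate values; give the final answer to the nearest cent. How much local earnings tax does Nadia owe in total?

Wintermouth City, January 1 – June 30, 1995: 181 days → €72,000 × 2.1% × 181/365 = €749.7863
Riverwater Shire, July 1 – December 31, 1995: 184 days → €72,000 × 2.05% × 184/365 = €744.0658
Total = €1,493.8521

€1,493.85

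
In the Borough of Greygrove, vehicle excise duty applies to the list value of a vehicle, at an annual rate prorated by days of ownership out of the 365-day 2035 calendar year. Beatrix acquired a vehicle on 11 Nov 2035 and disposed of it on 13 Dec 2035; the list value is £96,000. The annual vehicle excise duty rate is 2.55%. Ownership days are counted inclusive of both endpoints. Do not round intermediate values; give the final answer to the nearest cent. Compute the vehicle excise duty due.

£221.33

Days held (11 Nov – 13 Dec 2035): 33 out of 365
Tax = £96,000 × 2.55% × 33/365 = £221.3260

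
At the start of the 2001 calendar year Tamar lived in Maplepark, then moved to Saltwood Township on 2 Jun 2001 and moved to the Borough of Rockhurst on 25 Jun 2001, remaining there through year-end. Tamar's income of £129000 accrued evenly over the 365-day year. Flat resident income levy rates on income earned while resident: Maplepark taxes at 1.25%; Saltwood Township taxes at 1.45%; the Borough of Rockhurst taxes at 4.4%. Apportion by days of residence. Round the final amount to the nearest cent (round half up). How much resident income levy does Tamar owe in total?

Maplepark, 1 Jan – 1 Jun 2001: 152 days → £129000 × 1.25% × 152/365 = £671.5068
Saltwood Township, 2 Jun – 24 Jun 2001: 23 days → £129000 × 1.45% × 23/365 = £117.8671
The Borough of Rockhurst, 25 Jun – 31 Dec 2001: 190 days → £129000 × 4.4% × 190/365 = £2954.6301
Total = £3744.0041

£3744.00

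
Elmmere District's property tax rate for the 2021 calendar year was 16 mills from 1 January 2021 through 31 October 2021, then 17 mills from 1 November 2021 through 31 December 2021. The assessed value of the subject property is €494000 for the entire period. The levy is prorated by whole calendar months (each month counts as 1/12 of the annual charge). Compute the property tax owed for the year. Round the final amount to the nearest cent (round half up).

€7986.33

1 January – 31 October 2021: 10 months at 16 mills → €494000 × 1.6% × 10/12 = €6586.6667
1 November – 31 December 2021: 2 months at 17 mills → €494000 × 1.7% × 2/12 = €1399.6667
Total = €7986.3333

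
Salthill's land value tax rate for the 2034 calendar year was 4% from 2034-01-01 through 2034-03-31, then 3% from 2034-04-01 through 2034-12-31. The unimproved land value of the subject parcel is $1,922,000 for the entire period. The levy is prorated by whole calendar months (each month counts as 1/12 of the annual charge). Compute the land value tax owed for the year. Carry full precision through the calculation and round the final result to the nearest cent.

2034-01-01 to 2034-03-31: 3 months at 4% → $1,922,000 × 4% × 3/12 = $19,220.0000
2034-04-01 to 2034-12-31: 9 months at 3% → $1,922,000 × 3% × 9/12 = $43,245.0000
Total = $62,465.0000

$62,465.00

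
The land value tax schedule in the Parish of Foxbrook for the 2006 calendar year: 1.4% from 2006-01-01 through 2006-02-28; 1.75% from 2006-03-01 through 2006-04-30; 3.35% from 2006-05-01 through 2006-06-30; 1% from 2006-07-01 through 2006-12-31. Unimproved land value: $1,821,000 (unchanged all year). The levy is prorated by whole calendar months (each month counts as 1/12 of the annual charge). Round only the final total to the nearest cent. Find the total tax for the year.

$28,832.50

2006-01-01 to 2006-02-28: 2 months at 1.4% → $1,821,000 × 1.4% × 2/12 = $4,249.0000
2006-03-01 to 2006-04-30: 2 months at 1.75% → $1,821,000 × 1.75% × 2/12 = $5,311.2500
2006-05-01 to 2006-06-30: 2 months at 3.35% → $1,821,000 × 3.35% × 2/12 = $10,167.2500
2006-07-01 to 2006-12-31: 6 months at 1% → $1,821,000 × 1% × 6/12 = $9,105.0000
Total = $28,832.5000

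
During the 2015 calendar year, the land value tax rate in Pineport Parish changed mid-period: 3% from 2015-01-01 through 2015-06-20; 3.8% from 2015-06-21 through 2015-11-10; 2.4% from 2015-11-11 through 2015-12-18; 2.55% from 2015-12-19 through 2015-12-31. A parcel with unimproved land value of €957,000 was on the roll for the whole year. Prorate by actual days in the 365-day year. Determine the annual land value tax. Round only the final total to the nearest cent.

€30,958.29

2015-01-01 to 2015-06-20: 171 days at 3% → €957,000 × 3% × 171/365 = €13,450.4384
2015-06-21 to 2015-11-10: 143 days at 3.8% → €957,000 × 3.8% × 143/365 = €14,247.5014
2015-11-11 to 2015-12-18: 38 days at 2.4% → €957,000 × 2.4% × 38/365 = €2,391.1890
2015-12-19 to 2015-12-31: 13 days at 2.55% → €957,000 × 2.55% × 13/365 = €869.1658
Total = €30,958.2945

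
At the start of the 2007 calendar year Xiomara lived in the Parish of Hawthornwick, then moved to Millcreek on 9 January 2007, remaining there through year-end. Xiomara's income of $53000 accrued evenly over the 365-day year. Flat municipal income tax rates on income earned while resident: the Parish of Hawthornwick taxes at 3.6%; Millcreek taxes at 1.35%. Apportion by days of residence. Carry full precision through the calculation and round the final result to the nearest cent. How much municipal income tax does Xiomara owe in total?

The Parish of Hawthornwick, 1 January – 8 January 2007: 8 days → $53000 × 3.6% × 8/365 = $41.8192
Millcreek, 9 January – 31 December 2007: 357 days → $53000 × 1.35% × 357/365 = $699.8178
Total = $741.6370

$741.64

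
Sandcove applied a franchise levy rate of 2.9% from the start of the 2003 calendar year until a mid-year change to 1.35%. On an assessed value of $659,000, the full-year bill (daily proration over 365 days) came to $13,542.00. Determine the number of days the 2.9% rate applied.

166 days

Let d = days at the first rate; then 365 − d days at the second rate.
$659,000 × [2.9%·d + 1.35%·(365−d)] / 365 = $13,542.00
Solving gives d = 166, so the new rate took effect on June 16, 2003.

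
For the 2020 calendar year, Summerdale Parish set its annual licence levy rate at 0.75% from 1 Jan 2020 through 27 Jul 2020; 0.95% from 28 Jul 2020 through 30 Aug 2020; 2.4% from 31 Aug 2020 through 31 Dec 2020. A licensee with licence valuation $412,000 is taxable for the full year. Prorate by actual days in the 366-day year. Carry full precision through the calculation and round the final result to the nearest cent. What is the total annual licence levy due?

$5,451.12

1 Jan – 27 Jul 2020: 209 days at 0.75% → $412,000 × 0.75% × 209/366 = $1,764.5082
28 Jul – 30 Aug 2020: 34 days at 0.95% → $412,000 × 0.95% × 34/366 = $363.5956
31 Aug – 31 Dec 2020: 123 days at 2.4% → $412,000 × 2.4% × 123/366 = $3,323.0164
Total = $5,451.1202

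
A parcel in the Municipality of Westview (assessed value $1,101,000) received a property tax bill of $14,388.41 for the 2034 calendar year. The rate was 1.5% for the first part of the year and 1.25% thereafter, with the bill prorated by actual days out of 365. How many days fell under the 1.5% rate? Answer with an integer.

83 days

Let d = days at the first rate; then 365 − d days at the second rate.
$1,101,000 × [1.5%·d + 1.25%·(365−d)] / 365 = $14,388.41
Solving gives d = 83, so the new rate took effect on 25 March 2034.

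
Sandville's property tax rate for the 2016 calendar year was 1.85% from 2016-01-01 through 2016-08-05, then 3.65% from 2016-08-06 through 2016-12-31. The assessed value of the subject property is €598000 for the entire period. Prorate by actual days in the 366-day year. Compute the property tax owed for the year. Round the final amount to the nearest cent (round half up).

€15415.66

2016-01-01 to 2016-08-05: 218 days at 1.85% → €598000 × 1.85% × 218/366 = €6589.4372
2016-08-06 to 2016-12-31: 148 days at 3.65% → €598000 × 3.65% × 148/366 = €8826.2186
Total = €15415.6557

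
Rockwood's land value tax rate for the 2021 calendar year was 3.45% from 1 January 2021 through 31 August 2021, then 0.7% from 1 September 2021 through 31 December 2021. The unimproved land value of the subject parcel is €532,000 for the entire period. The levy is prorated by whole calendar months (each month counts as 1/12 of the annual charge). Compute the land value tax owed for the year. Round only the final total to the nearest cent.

€13,477.33

1 January – 31 August 2021: 8 months at 3.45% → €532,000 × 3.45% × 8/12 = €12,236.0000
1 September – 31 December 2021: 4 months at 0.7% → €532,000 × 0.7% × 4/12 = €1,241.3333
Total = €13,477.3333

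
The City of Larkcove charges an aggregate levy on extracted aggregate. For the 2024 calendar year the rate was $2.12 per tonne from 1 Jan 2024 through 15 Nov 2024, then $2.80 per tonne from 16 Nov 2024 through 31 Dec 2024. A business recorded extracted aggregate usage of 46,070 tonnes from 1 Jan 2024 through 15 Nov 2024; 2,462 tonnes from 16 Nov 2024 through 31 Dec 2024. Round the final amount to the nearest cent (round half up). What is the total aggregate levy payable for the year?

1 Jan – 15 Nov 2024: 46,070 tonnes at $2.12/tonne → $97668.40
16 Nov – 31 Dec 2024: 2,462 tonnes at $2.80/tonne → $6893.60

$104562.00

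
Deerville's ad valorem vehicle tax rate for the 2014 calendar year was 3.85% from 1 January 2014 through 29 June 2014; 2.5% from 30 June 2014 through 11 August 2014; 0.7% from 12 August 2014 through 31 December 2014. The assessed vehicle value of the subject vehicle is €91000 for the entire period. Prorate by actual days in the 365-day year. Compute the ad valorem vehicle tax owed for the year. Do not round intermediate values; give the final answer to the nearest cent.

1 January – 29 June 2014: 180 days at 3.85% → €91000 × 3.85% × 180/365 = €1727.7534
30 June – 11 August 2014: 43 days at 2.5% → €91000 × 2.5% × 43/365 = €268.0137
12 August – 31 December 2014: 142 days at 0.7% → €91000 × 0.7% × 142/365 = €247.8192
Total = €2243.5863

€2243.59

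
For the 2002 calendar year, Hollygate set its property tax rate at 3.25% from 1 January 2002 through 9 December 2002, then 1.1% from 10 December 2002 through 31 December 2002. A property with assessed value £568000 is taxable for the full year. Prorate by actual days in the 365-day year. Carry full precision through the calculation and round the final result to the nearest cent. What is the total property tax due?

£17723.93

1 January – 9 December 2002: 343 days at 3.25% → £568000 × 3.25% × 343/365 = £17347.3425
10 December – 31 December 2002: 22 days at 1.1% → £568000 × 1.1% × 22/365 = £376.5918
Total = £17723.9342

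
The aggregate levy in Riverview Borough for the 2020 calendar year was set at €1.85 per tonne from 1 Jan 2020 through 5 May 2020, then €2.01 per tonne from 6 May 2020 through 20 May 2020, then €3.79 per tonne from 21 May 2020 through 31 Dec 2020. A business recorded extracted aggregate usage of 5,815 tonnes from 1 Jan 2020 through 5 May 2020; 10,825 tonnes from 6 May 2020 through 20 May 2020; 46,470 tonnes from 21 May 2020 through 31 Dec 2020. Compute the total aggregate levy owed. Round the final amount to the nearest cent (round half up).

1 Jan – 5 May 2020: 5,815 tonnes at €1.85/tonne → €10,757.75
6 May – 20 May 2020: 10,825 tonnes at €2.01/tonne → €21,758.25
21 May – 31 Dec 2020: 46,470 tonnes at €3.79/tonne → €176,121.30

€208,637.30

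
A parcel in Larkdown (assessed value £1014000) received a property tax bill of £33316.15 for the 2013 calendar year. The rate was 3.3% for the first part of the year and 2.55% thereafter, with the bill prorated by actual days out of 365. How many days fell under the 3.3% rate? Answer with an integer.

Let d = days at the first rate; then 365 − d days at the second rate.
£1014000 × [3.3%·d + 2.55%·(365−d)] / 365 = £33316.15
Solving gives d = 358, so the new rate took effect on 25 December 2013.

358 days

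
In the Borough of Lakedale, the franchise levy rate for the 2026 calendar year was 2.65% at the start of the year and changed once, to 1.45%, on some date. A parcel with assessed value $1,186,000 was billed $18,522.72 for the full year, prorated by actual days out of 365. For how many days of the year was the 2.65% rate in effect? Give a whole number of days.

34 days

Let d = days at the first rate; then 365 − d days at the second rate.
$1,186,000 × [2.65%·d + 1.45%·(365−d)] / 365 = $18,522.72
Solving gives d = 34, so the new rate took effect on February 4, 2026.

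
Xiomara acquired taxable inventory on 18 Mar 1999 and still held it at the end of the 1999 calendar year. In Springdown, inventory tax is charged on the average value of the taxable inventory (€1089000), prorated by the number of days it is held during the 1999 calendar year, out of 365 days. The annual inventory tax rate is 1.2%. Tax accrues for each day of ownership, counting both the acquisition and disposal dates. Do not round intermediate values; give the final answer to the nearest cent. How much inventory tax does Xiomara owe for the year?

Days held (18 Mar – 31 Dec 1999): 289 out of 365
Tax = €1089000 × 1.2% × 289/365 = €10346.9918

€10346.99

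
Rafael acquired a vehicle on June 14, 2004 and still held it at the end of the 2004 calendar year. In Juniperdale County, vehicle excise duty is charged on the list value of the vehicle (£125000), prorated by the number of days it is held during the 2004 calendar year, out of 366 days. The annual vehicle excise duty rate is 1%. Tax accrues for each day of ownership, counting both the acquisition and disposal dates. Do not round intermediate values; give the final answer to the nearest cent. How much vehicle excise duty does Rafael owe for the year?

£686.48

Days held (June 14 – December 31, 2004): 201 out of 366
Tax = £125000 × 1% × 201/366 = £686.4754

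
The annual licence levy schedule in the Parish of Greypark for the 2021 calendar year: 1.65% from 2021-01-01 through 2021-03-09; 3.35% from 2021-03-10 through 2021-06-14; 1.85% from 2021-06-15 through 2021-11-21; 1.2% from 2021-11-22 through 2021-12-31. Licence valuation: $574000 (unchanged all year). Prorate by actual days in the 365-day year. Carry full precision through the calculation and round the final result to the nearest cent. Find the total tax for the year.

$12284.39

2021-01-01 to 2021-03-09: 68 days at 1.65% → $574000 × 1.65% × 68/365 = $1764.4603
2021-03-10 to 2021-06-14: 97 days at 3.35% → $574000 × 3.35% × 97/365 = $5110.1726
2021-06-15 to 2021-11-21: 160 days at 1.85% → $574000 × 1.85% × 160/365 = $4654.9041
2021-11-22 to 2021-12-31: 40 days at 1.2% → $574000 × 1.2% × 40/365 = $754.8493
Total = $12284.3863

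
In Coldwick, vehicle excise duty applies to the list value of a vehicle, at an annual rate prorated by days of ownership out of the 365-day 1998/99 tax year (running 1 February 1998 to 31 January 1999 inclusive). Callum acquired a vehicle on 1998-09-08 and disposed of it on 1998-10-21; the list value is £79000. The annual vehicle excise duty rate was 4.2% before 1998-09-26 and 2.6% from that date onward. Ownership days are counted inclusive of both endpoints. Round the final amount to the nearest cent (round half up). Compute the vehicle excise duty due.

£309.94

1998-09-08 to 1998-09-25: 18 days at 4.2% → £79000 × 4.2% × 18/365 = £163.6274
1998-09-26 to 1998-10-21: 26 days at 2.6% → £79000 × 2.6% × 26/365 = £146.3123
Total = £309.9397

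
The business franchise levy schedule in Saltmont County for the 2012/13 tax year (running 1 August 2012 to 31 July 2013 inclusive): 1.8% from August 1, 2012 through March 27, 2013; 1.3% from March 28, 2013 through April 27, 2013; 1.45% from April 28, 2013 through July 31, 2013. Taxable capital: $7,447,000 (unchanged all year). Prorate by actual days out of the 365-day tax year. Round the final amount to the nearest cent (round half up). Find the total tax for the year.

$124,099.66

August 1, 2012 – March 27, 2013: 239 days at 1.8% → $7,447,000 × 1.8% × 239/365 = $87,772.5863
March 28 – April 27, 2013: 31 days at 1.3% → $7,447,000 × 1.3% × 31/365 = $8,222.3041
April 28 – July 31, 2013: 95 days at 1.45% → $7,447,000 × 1.45% × 95/365 = $28,104.7740
Total = $124,099.6644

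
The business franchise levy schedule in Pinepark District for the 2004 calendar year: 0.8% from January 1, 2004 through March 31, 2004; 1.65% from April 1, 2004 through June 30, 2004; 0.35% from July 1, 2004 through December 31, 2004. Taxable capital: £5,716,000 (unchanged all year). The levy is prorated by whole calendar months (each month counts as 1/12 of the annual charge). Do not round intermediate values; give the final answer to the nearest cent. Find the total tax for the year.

January 1 – March 31, 2004: 3 months at 0.8% → £5,716,000 × 0.8% × 3/12 = £11,432.0000
April 1 – June 30, 2004: 3 months at 1.65% → £5,716,000 × 1.65% × 3/12 = £23,578.5000
July 1 – December 31, 2004: 6 months at 0.35% → £5,716,000 × 0.35% × 6/12 = £10,003.0000
Total = £45,013.5000

£45,013.50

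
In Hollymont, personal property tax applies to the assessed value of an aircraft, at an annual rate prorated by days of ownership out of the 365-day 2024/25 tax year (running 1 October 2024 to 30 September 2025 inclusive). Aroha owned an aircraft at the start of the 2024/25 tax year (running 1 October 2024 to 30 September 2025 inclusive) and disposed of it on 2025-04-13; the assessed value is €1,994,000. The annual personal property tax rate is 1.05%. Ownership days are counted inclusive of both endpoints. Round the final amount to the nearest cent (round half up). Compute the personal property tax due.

€11,185.52

Days held (2024-10-01 to 2025-04-13): 195 out of 365
Tax = €1,994,000 × 1.05% × 195/365 = €11,185.5205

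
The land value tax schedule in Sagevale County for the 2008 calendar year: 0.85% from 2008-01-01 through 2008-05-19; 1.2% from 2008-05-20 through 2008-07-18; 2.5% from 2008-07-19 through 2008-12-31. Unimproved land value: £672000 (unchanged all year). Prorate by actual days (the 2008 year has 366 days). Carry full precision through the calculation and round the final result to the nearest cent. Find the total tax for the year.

2008-01-01 to 2008-05-19: 140 days at 0.85% → £672000 × 0.85% × 140/366 = £2184.9180
2008-05-20 to 2008-07-18: 60 days at 1.2% → £672000 × 1.2% × 60/366 = £1321.9672
2008-07-19 to 2008-12-31: 166 days at 2.5% → £672000 × 2.5% × 166/366 = £7619.6721
Total = £11126.5574

£11126.56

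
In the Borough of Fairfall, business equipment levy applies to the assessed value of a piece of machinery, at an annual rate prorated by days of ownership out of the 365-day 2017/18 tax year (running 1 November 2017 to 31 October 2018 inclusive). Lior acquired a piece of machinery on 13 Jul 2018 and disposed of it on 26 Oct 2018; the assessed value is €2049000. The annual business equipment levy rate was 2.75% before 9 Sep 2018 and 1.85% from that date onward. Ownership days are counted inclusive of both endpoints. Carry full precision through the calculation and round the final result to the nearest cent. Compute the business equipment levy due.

13 Jul – 8 Sep 2018: 58 days at 2.75% → €2049000 × 2.75% × 58/365 = €8953.8493
9 Sep – 26 Oct 2018: 48 days at 1.85% → €2049000 × 1.85% × 48/365 = €4984.9644
Total = €13938.8137

€13938.81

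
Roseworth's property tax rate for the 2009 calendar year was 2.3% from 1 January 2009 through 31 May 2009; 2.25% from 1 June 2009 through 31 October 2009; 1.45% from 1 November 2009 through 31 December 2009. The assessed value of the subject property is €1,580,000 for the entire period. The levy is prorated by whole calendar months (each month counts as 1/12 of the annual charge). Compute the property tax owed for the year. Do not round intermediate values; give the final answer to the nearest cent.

1 January – 31 May 2009: 5 months at 2.3% → €1,580,000 × 2.3% × 5/12 = €15,141.6667
1 June – 31 October 2009: 5 months at 2.25% → €1,580,000 × 2.25% × 5/12 = €14,812.5000
1 November – 31 December 2009: 2 months at 1.45% → €1,580,000 × 1.45% × 2/12 = €3,818.3333
Total = €33,772.5000

€33,772.50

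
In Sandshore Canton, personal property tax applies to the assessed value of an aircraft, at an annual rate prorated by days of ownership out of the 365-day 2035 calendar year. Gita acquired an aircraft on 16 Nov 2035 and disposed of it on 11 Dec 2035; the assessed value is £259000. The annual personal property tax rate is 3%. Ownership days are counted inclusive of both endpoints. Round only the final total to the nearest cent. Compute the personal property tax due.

Days held (16 Nov – 11 Dec 2035): 26 out of 365
Tax = £259000 × 3% × 26/365 = £553.4795

£553.48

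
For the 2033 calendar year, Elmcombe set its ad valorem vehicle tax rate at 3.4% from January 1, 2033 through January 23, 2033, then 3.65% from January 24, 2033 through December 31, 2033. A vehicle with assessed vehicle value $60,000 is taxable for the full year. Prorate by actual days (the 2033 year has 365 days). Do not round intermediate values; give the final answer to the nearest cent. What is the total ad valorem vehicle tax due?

January 1 – January 23, 2033: 23 days at 3.4% → $60,000 × 3.4% × 23/365 = $128.5479
January 24 – December 31, 2033: 342 days at 3.65% → $60,000 × 3.65% × 342/365 = $2,052.0000
Total = $2,180.5479

$2,180.55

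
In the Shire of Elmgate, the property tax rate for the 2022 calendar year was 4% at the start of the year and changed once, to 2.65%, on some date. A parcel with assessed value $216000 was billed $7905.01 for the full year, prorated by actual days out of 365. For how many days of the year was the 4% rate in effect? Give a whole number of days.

273 days

Let d = days at the first rate; then 365 − d days at the second rate.
$216000 × [4%·d + 2.65%·(365−d)] / 365 = $7905.01
Solving gives d = 273, so the new rate took effect on 1 October 2022.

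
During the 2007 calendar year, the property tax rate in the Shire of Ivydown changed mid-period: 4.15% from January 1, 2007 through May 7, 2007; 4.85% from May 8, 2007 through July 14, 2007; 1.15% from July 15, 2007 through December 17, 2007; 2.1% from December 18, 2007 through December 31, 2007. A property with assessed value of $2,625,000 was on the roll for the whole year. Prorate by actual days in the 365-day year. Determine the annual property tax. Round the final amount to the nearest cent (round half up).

$76,639.21

January 1 – May 7, 2007: 127 days at 4.15% → $2,625,000 × 4.15% × 127/365 = $37,904.2808
May 8 – July 14, 2007: 68 days at 4.85% → $2,625,000 × 4.85% × 68/365 = $23,718.4932
July 15 – December 17, 2007: 156 days at 1.15% → $2,625,000 × 1.15% × 156/365 = $12,902.0548
December 18 – December 31, 2007: 14 days at 2.1% → $2,625,000 × 2.1% × 14/365 = $2,114.3836
Total = $76,639.2123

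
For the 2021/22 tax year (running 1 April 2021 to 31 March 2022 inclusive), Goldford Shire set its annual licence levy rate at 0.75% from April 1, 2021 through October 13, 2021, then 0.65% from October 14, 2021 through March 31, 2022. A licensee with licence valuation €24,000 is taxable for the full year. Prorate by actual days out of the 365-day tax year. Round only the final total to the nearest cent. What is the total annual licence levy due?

April 1 – October 13, 2021: 196 days at 0.75% → €24,000 × 0.75% × 196/365 = €96.6575
October 14, 2021 – March 31, 2022: 169 days at 0.65% → €24,000 × 0.65% × 169/365 = €72.2301
Total = €168.8877

€168.89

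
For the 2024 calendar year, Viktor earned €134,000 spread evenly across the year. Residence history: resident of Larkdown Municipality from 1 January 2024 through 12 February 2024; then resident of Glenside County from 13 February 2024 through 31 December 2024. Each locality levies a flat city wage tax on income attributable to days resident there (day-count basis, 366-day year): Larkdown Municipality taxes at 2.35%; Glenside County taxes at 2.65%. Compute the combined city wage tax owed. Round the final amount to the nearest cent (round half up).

€3,503.77

Larkdown Municipality, 1 January – 12 February 2024: 43 days → €134,000 × 2.35% × 43/366 = €369.9645
Glenside County, 13 February – 31 December 2024: 323 days → €134,000 × 2.65% × 323/366 = €3,133.8060
Total = €3,503.7705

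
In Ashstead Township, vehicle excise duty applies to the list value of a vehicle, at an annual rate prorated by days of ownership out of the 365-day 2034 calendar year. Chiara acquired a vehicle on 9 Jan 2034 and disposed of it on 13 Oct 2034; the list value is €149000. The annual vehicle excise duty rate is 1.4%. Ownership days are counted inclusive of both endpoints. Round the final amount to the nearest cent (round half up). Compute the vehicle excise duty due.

€1588.79

Days held (9 Jan – 13 Oct 2034): 278 out of 365
Tax = €149000 × 1.4% × 278/365 = €1588.7890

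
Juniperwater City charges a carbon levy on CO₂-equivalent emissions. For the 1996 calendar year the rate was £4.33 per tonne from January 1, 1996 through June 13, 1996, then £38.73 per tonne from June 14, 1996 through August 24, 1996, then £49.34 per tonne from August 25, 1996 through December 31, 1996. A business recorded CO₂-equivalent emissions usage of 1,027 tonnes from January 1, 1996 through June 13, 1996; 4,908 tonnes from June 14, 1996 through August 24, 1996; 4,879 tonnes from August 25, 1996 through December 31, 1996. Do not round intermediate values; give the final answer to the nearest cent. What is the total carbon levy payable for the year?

£435263.61

January 1 – June 13, 1996: 1,027 tonnes at £4.33/tonne → £4446.91
June 14 – August 24, 1996: 4,908 tonnes at £38.73/tonne → £190086.84
August 25 – December 31, 1996: 4,879 tonnes at £49.34/tonne → £240729.86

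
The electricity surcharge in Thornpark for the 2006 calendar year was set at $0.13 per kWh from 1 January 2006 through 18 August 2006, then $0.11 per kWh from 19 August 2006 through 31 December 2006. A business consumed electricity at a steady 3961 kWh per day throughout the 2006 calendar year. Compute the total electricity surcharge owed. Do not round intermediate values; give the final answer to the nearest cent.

1 January – 18 August 2006: 230 days × 3961 kWh/day = 911,030 kWh at $0.13/kWh → $118,433.90
19 August – 31 December 2006: 135 days × 3961 kWh/day = 534,735 kWh at $0.11/kWh → $58,820.85

$177,254.75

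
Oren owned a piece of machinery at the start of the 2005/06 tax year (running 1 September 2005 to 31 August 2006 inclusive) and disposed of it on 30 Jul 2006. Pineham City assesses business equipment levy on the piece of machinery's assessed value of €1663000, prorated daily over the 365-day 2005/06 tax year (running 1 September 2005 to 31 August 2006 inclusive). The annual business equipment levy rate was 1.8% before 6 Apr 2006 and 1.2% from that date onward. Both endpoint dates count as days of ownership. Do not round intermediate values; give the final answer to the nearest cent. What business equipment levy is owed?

1 Sep 2005 – 5 Apr 2006: 217 days at 1.8% → €1663000 × 1.8% × 217/365 = €17796.3781
6 Apr – 30 Jul 2006: 116 days at 1.2% → €1663000 × 1.2% × 116/365 = €6342.1808
Total = €24138.5589

€24138.56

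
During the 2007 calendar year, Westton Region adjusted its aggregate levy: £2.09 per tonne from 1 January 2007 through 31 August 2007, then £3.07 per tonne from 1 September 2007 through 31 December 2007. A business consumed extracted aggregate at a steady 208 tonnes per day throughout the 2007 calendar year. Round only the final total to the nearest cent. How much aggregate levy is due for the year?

1 January – 31 August 2007: 243 days × 208 tonnes/day = 50,544 tonnes at £2.09/tonne → £105,636.96
1 September – 31 December 2007: 122 days × 208 tonnes/day = 25,376 tonnes at £3.07/tonne → £77,904.32

£183,541.28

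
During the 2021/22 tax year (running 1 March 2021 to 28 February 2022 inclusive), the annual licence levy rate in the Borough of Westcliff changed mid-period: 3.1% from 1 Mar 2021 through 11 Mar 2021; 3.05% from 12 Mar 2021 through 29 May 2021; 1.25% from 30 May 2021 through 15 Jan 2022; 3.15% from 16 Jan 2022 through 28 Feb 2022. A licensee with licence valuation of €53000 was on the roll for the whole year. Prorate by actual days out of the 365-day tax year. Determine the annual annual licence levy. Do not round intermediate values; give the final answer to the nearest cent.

1 Mar – 11 Mar 2021: 11 days at 3.1% → €53000 × 3.1% × 11/365 = €49.5151
12 Mar – 29 May 2021: 79 days at 3.05% → €53000 × 3.05% × 79/365 = €349.8726
30 May 2021 – 15 Jan 2022: 231 days at 1.25% → €53000 × 1.25% × 231/365 = €419.2808
16 Jan – 28 Feb 2022: 44 days at 3.15% → €53000 × 3.15% × 44/365 = €201.2548
Total = €1019.9233

€1019.92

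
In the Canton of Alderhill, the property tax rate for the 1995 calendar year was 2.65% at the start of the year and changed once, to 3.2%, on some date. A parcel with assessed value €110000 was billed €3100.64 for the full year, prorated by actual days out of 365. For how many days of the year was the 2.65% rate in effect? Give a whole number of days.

253 days

Let d = days at the first rate; then 365 − d days at the second rate.
€110000 × [2.65%·d + 3.2%·(365−d)] / 365 = €3100.64
Solving gives d = 253, so the new rate took effect on 11 Sep 1995.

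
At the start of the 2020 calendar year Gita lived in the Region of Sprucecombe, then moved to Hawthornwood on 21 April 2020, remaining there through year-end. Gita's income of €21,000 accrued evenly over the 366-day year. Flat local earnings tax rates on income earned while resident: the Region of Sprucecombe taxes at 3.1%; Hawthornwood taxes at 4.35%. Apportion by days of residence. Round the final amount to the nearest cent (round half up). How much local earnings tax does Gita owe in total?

The Region of Sprucecombe, 1 January – 20 April 2020: 111 days → €21,000 × 3.1% × 111/366 = €197.4344
Hawthornwood, 21 April – 31 December 2020: 255 days → €21,000 × 4.35% × 255/366 = €636.4549
Total = €833.8893

€833.89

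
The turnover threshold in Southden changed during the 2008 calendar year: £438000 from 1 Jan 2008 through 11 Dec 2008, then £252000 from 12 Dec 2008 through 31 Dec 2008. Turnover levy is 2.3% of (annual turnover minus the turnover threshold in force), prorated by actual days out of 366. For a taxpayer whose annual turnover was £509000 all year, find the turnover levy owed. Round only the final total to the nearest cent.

£1866.77

1 Jan – 11 Dec 2008: 346 days, exemption £438000 → (£509000 − £438000) × 2.3% × 346/366 = £1543.7650
12 Dec – 31 Dec 2008: 20 days, exemption £252000 → (£509000 − £252000) × 2.3% × 20/366 = £323.0055
Total = £1866.7705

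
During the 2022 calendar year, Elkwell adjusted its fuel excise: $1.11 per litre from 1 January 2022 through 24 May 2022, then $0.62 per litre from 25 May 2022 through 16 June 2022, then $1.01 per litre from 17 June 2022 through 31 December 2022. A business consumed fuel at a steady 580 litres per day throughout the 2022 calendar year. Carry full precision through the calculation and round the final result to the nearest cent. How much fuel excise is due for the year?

1 January – 24 May 2022: 144 days × 580 litres/day = 83,520 litres at $1.11/litre → $92707.20
25 May – 16 June 2022: 23 days × 580 litres/day = 13,340 litres at $0.62/litre → $8270.80
17 June – 31 December 2022: 198 days × 580 litres/day = 114,840 litres at $1.01/litre → $115988.40

$216966.40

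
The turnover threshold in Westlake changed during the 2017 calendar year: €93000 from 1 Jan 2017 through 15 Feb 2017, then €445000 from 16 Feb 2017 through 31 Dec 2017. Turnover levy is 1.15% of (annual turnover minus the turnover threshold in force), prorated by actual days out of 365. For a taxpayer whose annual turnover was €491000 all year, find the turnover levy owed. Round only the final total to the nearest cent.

1 Jan – 15 Feb 2017: 46 days, exemption €93000 → (€491000 − €93000) × 1.15% × 46/365 = €576.8274
16 Feb – 31 Dec 2017: 319 days, exemption €445000 → (€491000 − €445000) × 1.15% × 319/365 = €462.3315
Total = €1039.1589

€1039.16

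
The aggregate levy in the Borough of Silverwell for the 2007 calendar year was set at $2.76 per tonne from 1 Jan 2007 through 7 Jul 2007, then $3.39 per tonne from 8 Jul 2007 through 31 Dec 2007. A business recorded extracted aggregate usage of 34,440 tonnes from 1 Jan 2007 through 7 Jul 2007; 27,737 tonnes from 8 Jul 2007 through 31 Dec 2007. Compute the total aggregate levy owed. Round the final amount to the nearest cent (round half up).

1 Jan – 7 Jul 2007: 34,440 tonnes at $2.76/tonne → $95054.40
8 Jul – 31 Dec 2007: 27,737 tonnes at $3.39/tonne → $94028.43

$189082.83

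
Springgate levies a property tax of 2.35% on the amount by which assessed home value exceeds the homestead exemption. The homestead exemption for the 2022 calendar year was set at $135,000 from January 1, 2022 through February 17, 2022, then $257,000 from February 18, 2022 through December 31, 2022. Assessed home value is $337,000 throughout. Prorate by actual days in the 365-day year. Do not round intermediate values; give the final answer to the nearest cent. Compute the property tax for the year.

$2,257.03

January 1 – February 17, 2022: 48 days, exemption $135,000 → ($337,000 − $135,000) × 2.35% × 48/365 = $624.2630
February 18 – December 31, 2022: 317 days, exemption $257,000 → ($337,000 − $257,000) × 2.35% × 317/365 = $1,632.7671
Total = $2,257.0301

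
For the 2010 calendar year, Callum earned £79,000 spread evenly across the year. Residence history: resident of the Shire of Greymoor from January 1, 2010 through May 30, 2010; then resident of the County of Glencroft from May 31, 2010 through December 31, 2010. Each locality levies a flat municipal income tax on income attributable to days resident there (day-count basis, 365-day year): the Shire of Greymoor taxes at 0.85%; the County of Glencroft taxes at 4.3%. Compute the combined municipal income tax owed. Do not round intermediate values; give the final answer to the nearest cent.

The Shire of Greymoor, January 1 – May 30, 2010: 150 days → £79,000 × 0.85% × 150/365 = £275.9589
The County of Glencroft, May 31 – December 31, 2010: 215 days → £79,000 × 4.3% × 215/365 = £2,000.9726
Total = £2,276.9315

£2,276.93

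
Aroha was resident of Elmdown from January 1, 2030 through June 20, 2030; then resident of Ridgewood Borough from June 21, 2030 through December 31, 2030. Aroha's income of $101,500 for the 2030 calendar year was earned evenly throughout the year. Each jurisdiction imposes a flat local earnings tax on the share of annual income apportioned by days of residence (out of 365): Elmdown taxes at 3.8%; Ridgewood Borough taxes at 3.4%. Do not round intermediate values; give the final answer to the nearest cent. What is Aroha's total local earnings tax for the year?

$3,641.21

Elmdown, January 1 – June 20, 2030: 171 days → $101,500 × 3.8% × 171/365 = $1,806.9781
Ridgewood Borough, June 21 – December 31, 2030: 194 days → $101,500 × 3.4% × 194/365 = $1,834.2301
Total = $3,641.2082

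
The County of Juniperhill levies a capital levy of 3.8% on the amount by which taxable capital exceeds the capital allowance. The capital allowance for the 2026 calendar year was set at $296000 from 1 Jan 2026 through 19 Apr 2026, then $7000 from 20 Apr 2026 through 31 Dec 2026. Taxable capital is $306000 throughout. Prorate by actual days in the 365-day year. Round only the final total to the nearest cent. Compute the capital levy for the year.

1 Jan – 19 Apr 2026: 109 days, exemption $296000 → ($306000 − $296000) × 3.8% × 109/365 = $113.4795
20 Apr – 31 Dec 2026: 256 days, exemption $7000 → ($306000 − $7000) × 3.8% × 256/365 = $7968.9644
Total = $8082.4438

$8082.44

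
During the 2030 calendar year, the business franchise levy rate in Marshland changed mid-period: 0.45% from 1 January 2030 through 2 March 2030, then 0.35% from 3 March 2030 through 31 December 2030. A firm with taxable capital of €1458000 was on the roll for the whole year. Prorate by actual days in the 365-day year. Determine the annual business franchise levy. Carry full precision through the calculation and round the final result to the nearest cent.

1 January – 2 March 2030: 61 days at 0.45% → €1458000 × 0.45% × 61/365 = €1096.4959
3 March – 31 December 2030: 304 days at 0.35% → €1458000 × 0.35% × 304/365 = €4250.1699
Total = €5346.6658

€5346.67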